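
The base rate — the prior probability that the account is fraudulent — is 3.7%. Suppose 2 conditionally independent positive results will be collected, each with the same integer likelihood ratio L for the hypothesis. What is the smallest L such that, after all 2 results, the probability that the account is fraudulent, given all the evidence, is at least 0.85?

13

Prior odds = 0.037/0.963 = 37/963.
Target odds = 0.85/0.15 = 17/3.
Need L² ≥ 17/3 ÷ (37/963) = 5457/37.
12² = 144 < 5457/37 ≤ 169 = 13², so L = 13.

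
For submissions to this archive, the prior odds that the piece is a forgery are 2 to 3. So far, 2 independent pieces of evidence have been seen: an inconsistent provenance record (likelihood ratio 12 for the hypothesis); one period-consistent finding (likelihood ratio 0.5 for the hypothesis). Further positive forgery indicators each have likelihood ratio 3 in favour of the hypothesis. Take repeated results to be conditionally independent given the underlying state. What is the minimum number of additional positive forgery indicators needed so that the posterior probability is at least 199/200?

4

Prior odds = 2/3.
Combined Bayes factor of the evidence already in hand = 12 × 0.5 = 6.
Odds after that evidence = (2/3) × 6 = 4.
Target odds = 0.995/0.005 = 199.
Need 3ⁿ ≥ 199 ÷ 4 = 49.75.
3³ = 27 falls short of 49.75 but 3⁴ = 81 reaches it, so n = 4.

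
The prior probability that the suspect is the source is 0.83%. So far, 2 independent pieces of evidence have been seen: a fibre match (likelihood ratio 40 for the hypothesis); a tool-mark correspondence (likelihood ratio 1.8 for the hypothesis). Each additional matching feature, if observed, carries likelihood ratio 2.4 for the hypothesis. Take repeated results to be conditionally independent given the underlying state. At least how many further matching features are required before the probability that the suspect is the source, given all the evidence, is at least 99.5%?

Prior odds = 0.0083/0.9917 = 83/9917.
Combined Bayes factor of the evidence already in hand = 40 × 1.8 = 72.
Odds after that evidence = (83/9917) × 72 = 5976/9917.
Target odds = 0.995/0.005 = 199.
Need 2.4ⁿ ≥ 199 ÷ (5976/9917) = 1973483/5976.
2.4⁶ = 2985984/15625 falls short of 1973483/5976 but 2.4⁷ = 35831808/78125 reaches it, so n = 7.

7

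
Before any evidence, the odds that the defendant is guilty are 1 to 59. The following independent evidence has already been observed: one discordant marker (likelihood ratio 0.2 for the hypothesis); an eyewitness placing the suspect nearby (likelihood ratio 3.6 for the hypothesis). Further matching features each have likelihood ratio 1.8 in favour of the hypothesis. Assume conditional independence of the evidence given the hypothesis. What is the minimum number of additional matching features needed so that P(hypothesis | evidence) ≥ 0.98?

15

Prior odds = 1/59.
Combined Bayes factor of the evidence already in hand = 0.2 × 3.6 = 0.72.
Odds after that evidence = (1/59) × 0.72 = 18/1475.
Target odds = 0.98/0.02 = 49.
Need 1.8ⁿ ≥ 49 ÷ (18/1475) = 72275/18.
1.8¹⁴ ≈3748.13 falls short of 72275/18 but 1.8¹⁵ ≈6746.64 reaches it, so n = 15.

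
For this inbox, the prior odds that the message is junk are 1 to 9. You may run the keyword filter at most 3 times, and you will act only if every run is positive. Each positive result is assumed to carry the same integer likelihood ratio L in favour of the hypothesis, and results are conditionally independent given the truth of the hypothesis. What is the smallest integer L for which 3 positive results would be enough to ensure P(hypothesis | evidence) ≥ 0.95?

Prior odds = 1/9.
Target odds = 0.95/0.05 = 19.
Need L³ ≥ 19 ÷ (1/9) = 171.
5³ = 125 < 171 ≤ 216 = 6³, so L = 6.

6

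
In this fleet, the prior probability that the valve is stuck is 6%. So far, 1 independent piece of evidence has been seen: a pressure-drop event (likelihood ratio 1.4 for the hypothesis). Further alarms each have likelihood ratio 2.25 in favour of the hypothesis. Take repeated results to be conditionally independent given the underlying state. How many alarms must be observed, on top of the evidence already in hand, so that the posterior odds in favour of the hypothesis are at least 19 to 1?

Prior odds = 0.06/0.94 = 3/47.
Bayes factor of the evidence already in hand = 1.4.
Odds after that evidence = (3/47) × 1.4 = 21/235.
Target odds = 19.
Need 2.25ⁿ ≥ 19 ÷ (21/235) = 4465/21.
2.25⁶ = 531441/4096 falls short of 4465/21 but 2.25⁷ = 4782969/16384 reaches it, so n = 7.

7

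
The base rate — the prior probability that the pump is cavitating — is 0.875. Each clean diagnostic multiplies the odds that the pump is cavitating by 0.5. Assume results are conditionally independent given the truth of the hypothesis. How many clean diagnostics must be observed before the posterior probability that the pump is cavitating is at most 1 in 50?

Prior odds: 0.875 ÷ 0.125 = 7.
Likelihood ratio per clean diagnostic = 0.5.
Target odds: 0.02 ÷ 0.98 = 1/49.
Need 7 × 0.5ⁿ ≤ 1/49, i.e. 0.5ⁿ ≤ 1/343.
0.5⁸ = 0.00390625 is still above 1/343 but 0.5⁹ = 0.001953125 is at or below it, so n = 9.

9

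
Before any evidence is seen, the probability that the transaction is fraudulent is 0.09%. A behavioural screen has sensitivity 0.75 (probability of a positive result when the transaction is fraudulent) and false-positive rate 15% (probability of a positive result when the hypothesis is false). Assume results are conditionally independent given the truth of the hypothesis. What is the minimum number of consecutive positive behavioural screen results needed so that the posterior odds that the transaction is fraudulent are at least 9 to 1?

Prior odds = 0.0009/0.9991 = 9/9991.
Likelihood ratio of a positive result = 0.75/0.15 = 5.
Target odds = 9.
Need (9/9991) × 5ⁿ ≥ 9, i.e. 5ⁿ ≥ 9991.
5⁵ = 3125 falls short of 9991 but 5⁶ = 15625 reaches it, so n = 6.

6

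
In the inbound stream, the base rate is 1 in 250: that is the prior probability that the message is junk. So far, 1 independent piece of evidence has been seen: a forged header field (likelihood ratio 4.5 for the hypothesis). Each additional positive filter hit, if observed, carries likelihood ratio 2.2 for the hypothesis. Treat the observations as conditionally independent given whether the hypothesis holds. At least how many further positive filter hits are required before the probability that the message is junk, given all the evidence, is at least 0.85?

8

Prior odds = 0.004/0.996 = 1/249.
Bayes factor of the evidence already in hand = 4.5.
Odds after that evidence = (1/249) × 4.5 = 3/166.
Target odds = 0.85/0.15 = 17/3.
Need 2.2ⁿ ≥ 17/3 ÷ (3/166) = 2822/9.
2.2⁷ = 19487171/78125 falls short of 2822/9 but 2.2⁸ = 214358881/390625 reaches it, so n = 8.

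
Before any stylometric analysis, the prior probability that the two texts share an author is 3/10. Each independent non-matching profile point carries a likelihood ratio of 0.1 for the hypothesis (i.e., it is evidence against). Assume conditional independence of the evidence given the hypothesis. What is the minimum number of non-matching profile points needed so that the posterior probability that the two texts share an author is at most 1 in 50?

2

Prior odds = 0.3/0.7 = 3/7.
Likelihood ratio per non-matching profile point = 0.1.
Target odds: 0.02 ÷ 0.98 = 1/49.
Require 0.1ⁿ ≤ 1/49 ÷ (3/7) = 1/21.
0.1¹ = 0.1 is still above 1/21 but 0.1² = 0.01 is at or below it, so n = 2.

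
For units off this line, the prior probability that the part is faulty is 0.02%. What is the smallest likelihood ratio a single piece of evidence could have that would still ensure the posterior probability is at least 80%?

Prior odds = 0.0002/0.9998 = 1/4999.
Target odds = 0.8/0.2 = 4.
Required Bayes factor = 4 ÷ (1/4999) = 19996.

19996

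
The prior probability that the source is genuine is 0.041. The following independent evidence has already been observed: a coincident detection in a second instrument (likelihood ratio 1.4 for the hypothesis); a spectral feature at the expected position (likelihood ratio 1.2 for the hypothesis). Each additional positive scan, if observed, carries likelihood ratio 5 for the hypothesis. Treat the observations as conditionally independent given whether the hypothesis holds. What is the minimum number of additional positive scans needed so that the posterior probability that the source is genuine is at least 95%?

Prior odds = 0.041/0.959 = 41/959.
Combined Bayes factor of the evidence already in hand = 1.4 × 1.2 = 1.68.
Odds after that evidence = (41/959) × 1.68 = 246/3425.
Target odds = 0.95/0.05 = 19.
Need 5ⁿ ≥ 19 ÷ (246/3425) = 65075/246.
5³ = 125 falls short of 65075/246 but 5⁴ = 625 reaches it, so n = 4.

4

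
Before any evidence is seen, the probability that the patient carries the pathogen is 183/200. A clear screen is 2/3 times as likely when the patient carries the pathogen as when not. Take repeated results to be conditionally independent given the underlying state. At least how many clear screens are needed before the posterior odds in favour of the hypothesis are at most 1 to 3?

Prior odds = 0.915/0.085 = 183/17.
Likelihood ratio per clear screen = 2/3.
Target odds = 1/3.
Need (183/17) × (2/3)ⁿ ≤ 1/3, i.e. (2/3)ⁿ ≤ 17/549.
(2/3)⁸ = 256/6561 is still above 17/549 but (2/3)⁹ = 512/19683 is at or below it, so n = 9.

9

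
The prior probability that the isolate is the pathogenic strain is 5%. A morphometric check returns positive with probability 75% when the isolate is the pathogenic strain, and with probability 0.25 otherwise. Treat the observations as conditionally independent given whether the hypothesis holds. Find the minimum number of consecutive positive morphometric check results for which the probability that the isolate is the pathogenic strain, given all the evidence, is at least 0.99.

7

Prior odds = 0.05/0.95 = 1/19.
Likelihood ratio of a positive result = 0.75/0.25 = 3.
Target odds: 0.99 ÷ 0.01 = 99.
Need (1/19) × 3ⁿ ≥ 99, i.e. 3ⁿ ≥ 1881.
3⁶ = 729 falls short of 1881 but 3⁷ = 2187 reaches it, so n = 7.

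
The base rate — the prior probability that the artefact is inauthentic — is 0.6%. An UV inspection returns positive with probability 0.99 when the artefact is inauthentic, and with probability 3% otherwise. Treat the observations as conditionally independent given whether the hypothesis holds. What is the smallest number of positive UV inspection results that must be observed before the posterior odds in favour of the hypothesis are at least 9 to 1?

Prior odds: 0.006 ÷ 0.994 = 3/497.
Likelihood ratio of a positive result = 0.99/0.03 = 33.
Target odds = 9.
Need (3/497) × 33ⁿ ≥ 9, i.e. 33ⁿ ≥ 1491.
33² = 1089 falls short of 1491 but 33³ = 35937 reaches it, so n = 3.

3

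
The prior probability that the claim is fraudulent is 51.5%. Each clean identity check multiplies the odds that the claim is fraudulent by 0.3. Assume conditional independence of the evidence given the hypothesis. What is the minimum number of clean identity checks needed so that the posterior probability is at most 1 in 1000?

Prior odds = 0.515/0.485 = 103/97.
Likelihood ratio per clean identity check = 0.3.
Target posterior odds = 0.001/0.999 = 1/999.
Require 0.3ⁿ ≤ 1/999 ÷ (103/97) = 97/102897.
0.3⁵ = 243/100000 is still above 97/102897 but 0.3⁶ = 729/1000000 is at or below it, so n = 6.

6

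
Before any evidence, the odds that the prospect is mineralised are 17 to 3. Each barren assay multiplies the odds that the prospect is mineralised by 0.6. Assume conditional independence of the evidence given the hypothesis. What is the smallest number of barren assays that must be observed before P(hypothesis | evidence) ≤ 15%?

7

Prior odds = 17/3.
Likelihood ratio per barren assay = 0.6.
Target posterior odds = 0.15/0.85 = 3/17.
Need (17/3) × 0.6ⁿ ≤ 3/17, i.e. 0.6ⁿ ≤ 9/289.
0.6⁶ = 729/15625 is still above 9/289 but 0.6⁷ = 2187/78125 is at or below it, so n = 7.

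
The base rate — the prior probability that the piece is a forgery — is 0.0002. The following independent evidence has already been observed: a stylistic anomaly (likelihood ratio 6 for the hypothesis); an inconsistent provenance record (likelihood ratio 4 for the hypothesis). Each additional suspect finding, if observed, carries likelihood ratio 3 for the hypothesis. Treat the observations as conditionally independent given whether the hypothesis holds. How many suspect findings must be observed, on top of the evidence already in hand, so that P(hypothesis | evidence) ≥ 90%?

7

Prior odds = 0.0002/0.9998 = 1/4999.
Combined Bayes factor of the evidence already in hand = 6 × 4 = 24.
Odds after that evidence = (1/4999) × 24 = 24/4999.
Target odds = 0.9/0.1 = 9.
Need 3ⁿ ≥ 9 ÷ (24/4999) = 1874.625.
3⁶ = 729 falls short of 1874.625 but 3⁷ = 2187 reaches it, so n = 7.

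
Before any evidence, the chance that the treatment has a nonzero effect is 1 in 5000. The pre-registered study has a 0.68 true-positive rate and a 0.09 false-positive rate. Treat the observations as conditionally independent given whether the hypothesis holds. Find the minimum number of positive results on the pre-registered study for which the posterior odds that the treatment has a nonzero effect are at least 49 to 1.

7

Prior odds = 0.0002/0.9998 = 1/4999.
Likelihood ratio of a positive result = 0.68/0.09 = 68/9.
Target odds = 49.
Need (1/4999) × (68/9)ⁿ ≥ 49, i.e. (68/9)ⁿ ≥ 244951.
(68/9)⁶ ≈186037 falls short of 244951 but (68/9)⁷ ≈1.40561e+06 reaches it, so n = 7.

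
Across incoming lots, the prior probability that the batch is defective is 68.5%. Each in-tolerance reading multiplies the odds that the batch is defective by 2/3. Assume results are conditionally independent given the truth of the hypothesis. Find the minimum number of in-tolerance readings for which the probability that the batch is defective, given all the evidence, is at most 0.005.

15

Prior odds: 0.685 ÷ 0.315 = 137/63.
Likelihood ratio per in-tolerance reading = 2/3.
Target posterior odds = 0.005/0.995 = 1/199.
Require (2/3)ⁿ ≤ 1/199 ÷ (137/63) = 63/27263.
(2/3)¹⁴ = 16384/4782969 is still above 63/27263 but (2/3)¹⁵ = 32768/14348907 is at or below it, so n = 15.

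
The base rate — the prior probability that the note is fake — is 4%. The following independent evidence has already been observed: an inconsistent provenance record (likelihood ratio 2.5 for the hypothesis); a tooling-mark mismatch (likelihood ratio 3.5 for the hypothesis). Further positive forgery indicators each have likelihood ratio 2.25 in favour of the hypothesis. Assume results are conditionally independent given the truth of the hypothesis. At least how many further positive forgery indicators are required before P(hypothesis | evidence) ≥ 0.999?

Prior odds = 0.04/0.96 = 1/24.
Combined Bayes factor of the evidence already in hand = 2.5 × 3.5 = 8.75.
Odds after that evidence = (1/24) × 8.75 = 35/96.
Target odds = 0.999/0.001 = 999.
Need 2.25ⁿ ≥ 999 ÷ (35/96) = 95904/35.
2.25⁹ = 387420489/262144 falls short of 95904/35 but 2.25¹⁰ ≈3325.26 reaches it, so n = 10.

10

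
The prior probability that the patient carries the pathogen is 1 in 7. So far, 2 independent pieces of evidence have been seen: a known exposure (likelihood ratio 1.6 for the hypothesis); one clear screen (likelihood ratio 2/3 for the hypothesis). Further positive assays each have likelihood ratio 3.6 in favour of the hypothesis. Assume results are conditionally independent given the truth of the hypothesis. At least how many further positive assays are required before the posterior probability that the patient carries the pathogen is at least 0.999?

7

Prior odds = (1/7)/(6/7) = 1/6.
Combined Bayes factor of the evidence already in hand = 1.6 × (2/3) = 16/15.
Odds after that evidence = (1/6) × 16/15 = 8/45.
Target odds = 0.999/0.001 = 999.
Need 3.6ⁿ ≥ 999 ÷ (8/45) = 5619.375.
3.6⁶ = 34012224/15625 falls short of 5619.375 but 3.6⁷ = 612220032/78125 reaches it, so n = 7.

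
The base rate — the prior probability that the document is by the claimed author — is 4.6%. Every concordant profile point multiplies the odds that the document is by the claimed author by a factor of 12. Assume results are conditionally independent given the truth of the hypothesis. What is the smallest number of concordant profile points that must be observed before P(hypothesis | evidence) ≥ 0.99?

4

Prior odds: 0.046 ÷ 0.954 = 23/477.
Likelihood ratio per concordant profile point = 12.
Target posterior odds = 0.99/0.01 = 99.
Require 12ⁿ ≥ 99 ÷ (23/477) = 47223/23.
12³ = 1728 falls short of 47223/23 but 12⁴ = 20736 reaches it, so n = 4.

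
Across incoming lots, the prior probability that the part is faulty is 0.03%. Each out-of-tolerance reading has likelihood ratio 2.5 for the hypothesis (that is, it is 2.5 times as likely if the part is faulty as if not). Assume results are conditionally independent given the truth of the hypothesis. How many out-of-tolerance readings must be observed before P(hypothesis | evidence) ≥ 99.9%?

17

Prior odds = 0.0003/0.9997 = 3/9997.
Likelihood ratio per out-of-tolerance reading = 2.5.
Target odds: 0.999 ÷ 0.001 = 999.
Require 2.5ⁿ ≥ 999 ÷ (3/9997) = 3329001.
2.5¹⁶ ≈2.32831e+06 falls short of 3329001 but 2.5¹⁷ ≈5.82077e+06 reaches it, so n = 17.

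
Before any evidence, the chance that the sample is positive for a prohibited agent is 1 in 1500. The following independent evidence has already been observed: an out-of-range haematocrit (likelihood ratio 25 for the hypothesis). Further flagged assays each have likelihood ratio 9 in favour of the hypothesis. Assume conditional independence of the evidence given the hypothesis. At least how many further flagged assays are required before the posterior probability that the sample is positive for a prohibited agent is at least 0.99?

4

Prior odds = (1/1500)/(1499/1500) = 1/1499.
Bayes factor of the evidence already in hand = 25.
Odds after that evidence = (1/1499) × 25 = 25/1499.
Target odds = 0.99/0.01 = 99.
Need 9ⁿ ≥ 99 ÷ (25/1499) = 5936.04.
9³ = 729 falls short of 5936.04 but 9⁴ = 6561 reaches it, so n = 4.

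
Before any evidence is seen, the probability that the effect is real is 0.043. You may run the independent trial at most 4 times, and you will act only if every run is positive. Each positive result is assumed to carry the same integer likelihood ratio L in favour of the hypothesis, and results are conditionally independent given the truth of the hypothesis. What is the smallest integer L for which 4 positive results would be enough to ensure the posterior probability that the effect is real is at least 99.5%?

Prior odds = 0.043/0.957 = 43/957.
Target odds = 0.995/0.005 = 199.
Need L⁴ ≥ 199 ÷ (43/957) = 190443/43.
8⁴ = 4096 < 190443/43 ≤ 6561 = 9⁴, so L = 9.

9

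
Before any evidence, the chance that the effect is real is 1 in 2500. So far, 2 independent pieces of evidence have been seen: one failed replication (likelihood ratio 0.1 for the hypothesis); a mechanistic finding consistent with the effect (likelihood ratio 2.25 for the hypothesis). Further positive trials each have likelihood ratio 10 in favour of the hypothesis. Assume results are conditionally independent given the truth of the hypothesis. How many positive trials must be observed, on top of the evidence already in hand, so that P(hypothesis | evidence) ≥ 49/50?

Prior odds = 0.0004/0.9996 = 1/2499.
Combined Bayes factor of the evidence already in hand = 0.1 × 2.25 = 0.225.
Odds after that evidence = (1/2499) × 0.225 = 3/33320.
Target odds = 0.98/0.02 = 49.
Need 10ⁿ ≥ 49 ÷ (3/33320) = 1632680/3.
10⁵ = 100000 falls short of 1632680/3 but 10⁶ = 1000000 reaches it, so n = 6.

6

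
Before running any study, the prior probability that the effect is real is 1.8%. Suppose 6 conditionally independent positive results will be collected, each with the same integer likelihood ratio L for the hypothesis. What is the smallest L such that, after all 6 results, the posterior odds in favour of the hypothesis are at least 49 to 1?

Prior odds = 0.018/0.982 = 9/491.
Target odds = 49.
Need L⁶ ≥ 49 ÷ (9/491) = 24059/9.
3⁶ = 729 < 24059/9 ≤ 4096 = 4⁶, so L = 4.

4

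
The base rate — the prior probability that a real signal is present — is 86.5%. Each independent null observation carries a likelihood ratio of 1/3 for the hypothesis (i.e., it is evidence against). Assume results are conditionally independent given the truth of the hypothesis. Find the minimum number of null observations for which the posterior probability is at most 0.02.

6

Prior odds: 0.865 ÷ 0.135 = 173/27.
Likelihood ratio per null observation = 1/3.
Target odds: 0.02 ÷ 0.98 = 1/49.
Require (1/3)ⁿ ≤ 1/49 ÷ (173/27) = 27/8477.
(1/3)⁵ = 1/243 is still above 27/8477 but (1/3)⁶ = 1/729 is at or below it, so n = 6.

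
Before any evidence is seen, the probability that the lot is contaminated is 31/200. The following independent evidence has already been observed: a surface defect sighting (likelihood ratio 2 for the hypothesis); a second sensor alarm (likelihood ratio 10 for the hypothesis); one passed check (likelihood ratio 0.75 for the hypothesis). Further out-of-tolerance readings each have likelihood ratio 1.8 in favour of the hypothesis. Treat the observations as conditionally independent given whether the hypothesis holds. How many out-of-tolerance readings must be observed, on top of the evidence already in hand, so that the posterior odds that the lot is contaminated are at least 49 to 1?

Prior odds = 0.155/0.845 = 31/169.
Combined Bayes factor of the evidence already in hand = 2 × 10 × 0.75 = 15.
Odds after that evidence = (31/169) × 15 = 465/169.
Target odds = 49.
Need 1.8ⁿ ≥ 49 ÷ (465/169) = 8281/465.
1.8⁴ = 10.4976 falls short of 8281/465 but 1.8⁵ = 18.89568 reaches it, so n = 5.

5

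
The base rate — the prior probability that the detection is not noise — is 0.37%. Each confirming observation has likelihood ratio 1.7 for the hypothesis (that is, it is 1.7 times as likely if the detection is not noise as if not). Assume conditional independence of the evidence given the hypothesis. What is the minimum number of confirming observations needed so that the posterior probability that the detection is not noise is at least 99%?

20

Prior odds = 0.0037/0.9963 = 37/9963.
Likelihood ratio per confirming observation = 1.7.
Target posterior odds = 0.99/0.01 = 99.
Require 1.7ⁿ ≥ 99 ÷ (37/9963) = 986337/37.
1.7¹⁹ ≈23907.2 falls short of 986337/37 but 1.7²⁰ ≈40642.3 reaches it, so n = 20.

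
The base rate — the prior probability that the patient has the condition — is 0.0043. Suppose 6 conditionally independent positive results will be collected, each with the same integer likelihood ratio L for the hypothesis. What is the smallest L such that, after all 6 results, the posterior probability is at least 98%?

5

Prior odds = 0.0043/0.9957 = 43/9957.
Target odds = 0.98/0.02 = 49.
Need L⁶ ≥ 49 ÷ (43/9957) = 487893/43.
4⁶ = 4096 < 487893/43 ≤ 15625 = 5⁶, so L = 5.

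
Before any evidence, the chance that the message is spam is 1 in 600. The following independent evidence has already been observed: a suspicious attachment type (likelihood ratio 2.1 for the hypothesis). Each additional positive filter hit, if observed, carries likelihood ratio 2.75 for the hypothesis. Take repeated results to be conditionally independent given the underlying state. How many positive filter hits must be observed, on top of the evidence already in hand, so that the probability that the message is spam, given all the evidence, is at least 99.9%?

Prior odds = (1/600)/(599/600) = 1/599.
Bayes factor of the evidence already in hand = 2.1.
Odds after that evidence = (1/599) × 2.1 = 21/5990.
Target odds = 0.999/0.001 = 999.
Need 2.75ⁿ ≥ 999 ÷ (21/5990) = 1994670/7.
2.75¹² ≈187065 falls short of 1994670/7 but 2.75¹³ ≈514428 reaches it, so n = 13.

13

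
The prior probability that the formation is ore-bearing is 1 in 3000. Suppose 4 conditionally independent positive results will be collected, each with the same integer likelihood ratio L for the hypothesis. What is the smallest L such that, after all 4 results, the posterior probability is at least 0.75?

Prior odds = (1/3000)/(2999/3000) = 1/2999.
Target odds = 0.75/0.25 = 3.
Need L⁴ ≥ 3 ÷ (1/2999) = 8997.
9⁴ = 6561 < 8997 ≤ 10000 = 10⁴, so L = 10.

10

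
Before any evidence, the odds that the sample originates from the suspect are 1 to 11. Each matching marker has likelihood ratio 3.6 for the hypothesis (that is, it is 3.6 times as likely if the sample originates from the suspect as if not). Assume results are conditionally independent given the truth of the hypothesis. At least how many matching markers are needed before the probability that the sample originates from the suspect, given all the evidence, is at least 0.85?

Prior odds = 1/11.
Likelihood ratio per matching marker = 3.6.
Target posterior odds = 0.85/0.15 = 17/3.
Require 3.6ⁿ ≥ 17/3 ÷ (1/11) = 187/3.
3.6³ = 46.656 falls short of 187/3 but 3.6⁴ = 167.9616 reaches it, so n = 4.

4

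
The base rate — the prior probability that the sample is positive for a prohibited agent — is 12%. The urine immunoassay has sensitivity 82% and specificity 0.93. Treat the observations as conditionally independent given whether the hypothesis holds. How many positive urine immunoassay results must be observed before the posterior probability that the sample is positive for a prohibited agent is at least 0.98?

3

Prior odds = 0.12/0.88 = 3/22.
False-positive rate = 1 − 0.93 = 0.07; likelihood ratio of a positive = 0.82/0.07 = 82/7.
Target posterior odds = 0.98/0.02 = 49.
Require (82/7)ⁿ ≥ 49 ÷ (3/22) = 1078/3.
(82/7)² = 6724/49 falls short of 1078/3 but (82/7)³ = 551368/343 reaches it, so n = 3.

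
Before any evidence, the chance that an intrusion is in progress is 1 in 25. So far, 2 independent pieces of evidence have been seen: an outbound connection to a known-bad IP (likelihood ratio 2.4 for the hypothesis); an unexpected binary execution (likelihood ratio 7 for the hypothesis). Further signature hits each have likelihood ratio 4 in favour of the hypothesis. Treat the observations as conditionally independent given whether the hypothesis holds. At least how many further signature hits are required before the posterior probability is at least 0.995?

5

Prior odds = 0.04/0.96 = 1/24.
Combined Bayes factor of the evidence already in hand = 2.4 × 7 = 16.8.
Odds after that evidence = (1/24) × 16.8 = 0.7.
Target odds = 0.995/0.005 = 199.
Need 4ⁿ ≥ 199 ÷ 0.7 = 1990/7.
4⁴ = 256 falls short of 1990/7 but 4⁵ = 1024 reaches it, so n = 5.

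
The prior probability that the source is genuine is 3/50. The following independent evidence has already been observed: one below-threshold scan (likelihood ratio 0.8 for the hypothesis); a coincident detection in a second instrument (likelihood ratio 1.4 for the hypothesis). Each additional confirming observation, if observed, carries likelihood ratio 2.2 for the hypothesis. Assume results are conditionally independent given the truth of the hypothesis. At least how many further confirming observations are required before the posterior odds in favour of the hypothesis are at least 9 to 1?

7

Prior odds = 0.06/0.94 = 3/47.
Combined Bayes factor of the evidence already in hand = 0.8 × 1.4 = 1.12.
Odds after that evidence = (3/47) × 1.12 = 84/1175.
Target odds = 9.
Need 2.2ⁿ ≥ 9 ÷ (84/1175) = 3525/28.
2.2⁶ = 1771561/15625 falls short of 3525/28 but 2.2⁷ = 19487171/78125 reaches it, so n = 7.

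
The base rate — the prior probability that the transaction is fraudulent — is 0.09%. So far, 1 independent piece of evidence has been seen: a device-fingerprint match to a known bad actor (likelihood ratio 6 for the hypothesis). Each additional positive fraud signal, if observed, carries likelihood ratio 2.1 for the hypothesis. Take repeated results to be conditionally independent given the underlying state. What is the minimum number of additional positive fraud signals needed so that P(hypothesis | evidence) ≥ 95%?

Prior odds = 0.0009/0.9991 = 9/9991.
Bayes factor of the evidence already in hand = 6.
Odds after that evidence = (9/9991) × 6 = 54/9991.
Target odds = 0.95/0.05 = 19.
Need 2.1ⁿ ≥ 19 ÷ (54/9991) = 189829/54.
2.1¹¹ ≈3502.78 falls short of 189829/54 but 2.1¹² ≈7355.83 reaches it, so n = 12.

12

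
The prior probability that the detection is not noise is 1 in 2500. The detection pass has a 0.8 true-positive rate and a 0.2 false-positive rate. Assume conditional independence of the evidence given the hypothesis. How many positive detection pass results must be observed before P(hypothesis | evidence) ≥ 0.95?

Prior odds = 0.0004/0.9996 = 1/2499.
Likelihood ratio of a positive result = 0.8/0.2 = 4.
Target odds: 0.95 ÷ 0.05 = 19.
Require 4ⁿ ≥ 19 ÷ (1/2499) = 47481.
4⁷ = 16384 falls short of 47481 but 4⁸ = 65536 reaches it, so n = 8.

8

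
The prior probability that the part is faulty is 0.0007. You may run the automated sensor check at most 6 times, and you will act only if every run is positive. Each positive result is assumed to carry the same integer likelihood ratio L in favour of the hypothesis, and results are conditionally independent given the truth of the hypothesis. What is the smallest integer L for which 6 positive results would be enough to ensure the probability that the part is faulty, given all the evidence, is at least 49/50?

7

Prior odds = 0.0007/0.9993 = 7/9993.
Target odds = 0.98/0.02 = 49.
Need L⁶ ≥ 49 ÷ (7/9993) = 69951.
6⁶ = 46656 < 69951 ≤ 117649 = 7⁶, so L = 7.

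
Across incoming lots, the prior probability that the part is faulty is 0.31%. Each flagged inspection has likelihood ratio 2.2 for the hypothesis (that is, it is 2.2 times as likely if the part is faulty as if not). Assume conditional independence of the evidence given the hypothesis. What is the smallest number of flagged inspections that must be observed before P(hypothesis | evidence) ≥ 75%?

9

Prior odds: 0.0031 ÷ 0.9969 = 31/9969.
Likelihood ratio per flagged inspection = 2.2.
Target odds: 0.75 ÷ 0.25 = 3.
Need (31/9969) × 2.2ⁿ ≥ 3, i.e. 2.2ⁿ ≥ 29907/31.
2.2⁸ = 214358881/390625 falls short of 29907/31 but 2.2⁹ ≈1207.27 reaches it, so n = 9.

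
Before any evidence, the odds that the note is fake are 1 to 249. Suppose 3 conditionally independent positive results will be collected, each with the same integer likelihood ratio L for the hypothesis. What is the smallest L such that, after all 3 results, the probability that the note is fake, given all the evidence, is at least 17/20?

Prior odds = 1/249.
Target odds = 0.85/0.15 = 17/3.
Need L³ ≥ 17/3 ÷ (1/249) = 1411.
11³ = 1331 < 1411 ≤ 1728 = 12³, so L = 12.

12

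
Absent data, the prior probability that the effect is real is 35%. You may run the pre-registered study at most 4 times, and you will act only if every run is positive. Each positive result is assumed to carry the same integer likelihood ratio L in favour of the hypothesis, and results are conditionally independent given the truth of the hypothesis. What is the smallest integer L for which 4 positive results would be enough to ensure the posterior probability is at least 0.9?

3

Prior odds = 0.35/0.65 = 7/13.
Target odds = 0.9/0.1 = 9.
Need L⁴ ≥ 9 ÷ (7/13) = 117/7.
2⁴ = 16 < 117/7 ≤ 81 = 3⁴, so L = 3.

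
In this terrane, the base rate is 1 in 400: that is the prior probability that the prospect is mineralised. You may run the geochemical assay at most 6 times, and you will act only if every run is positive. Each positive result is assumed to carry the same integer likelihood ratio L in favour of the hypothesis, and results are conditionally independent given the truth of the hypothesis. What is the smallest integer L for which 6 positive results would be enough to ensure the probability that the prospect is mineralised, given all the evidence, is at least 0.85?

4

Prior odds = 0.0025/0.9975 = 1/399.
Target odds = 0.85/0.15 = 17/3.
Need L⁶ ≥ 17/3 ÷ (1/399) = 2261.
3⁶ = 729 < 2261 ≤ 4096 = 4⁶, so L = 4.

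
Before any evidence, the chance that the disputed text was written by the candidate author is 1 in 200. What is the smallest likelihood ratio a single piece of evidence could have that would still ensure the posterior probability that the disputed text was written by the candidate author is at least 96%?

Prior odds = 0.005/0.995 = 1/199.
Target odds = 0.96/0.04 = 24.
Required Bayes factor = 24 ÷ (1/199) = 4776.

4776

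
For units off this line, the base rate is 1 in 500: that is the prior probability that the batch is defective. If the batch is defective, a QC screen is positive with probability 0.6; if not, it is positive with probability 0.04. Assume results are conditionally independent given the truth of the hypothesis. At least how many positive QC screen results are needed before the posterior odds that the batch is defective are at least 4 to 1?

3

Prior odds = 0.002/0.998 = 1/499.
Likelihood ratio of a positive = 0.6/0.04 = 15.
Target odds = 4.
Need (1/499) × 15ⁿ ≥ 4, i.e. 15ⁿ ≥ 1996.
15² = 225 falls short of 1996 but 15³ = 3375 reaches it, so n = 3.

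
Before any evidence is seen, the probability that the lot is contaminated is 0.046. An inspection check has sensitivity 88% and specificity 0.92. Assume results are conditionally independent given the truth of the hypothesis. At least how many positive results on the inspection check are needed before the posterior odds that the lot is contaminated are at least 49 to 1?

Prior odds = 0.046/0.954 = 23/477.
False-positive rate = 1 − 0.92 = 0.08; likelihood ratio of a positive = 0.88/0.08 = 11.
Target odds = 49.
Need (23/477) × 11ⁿ ≥ 49, i.e. 11ⁿ ≥ 23373/23.
11² = 121 falls short of 23373/23 but 11³ = 1331 reaches it, so n = 3.

3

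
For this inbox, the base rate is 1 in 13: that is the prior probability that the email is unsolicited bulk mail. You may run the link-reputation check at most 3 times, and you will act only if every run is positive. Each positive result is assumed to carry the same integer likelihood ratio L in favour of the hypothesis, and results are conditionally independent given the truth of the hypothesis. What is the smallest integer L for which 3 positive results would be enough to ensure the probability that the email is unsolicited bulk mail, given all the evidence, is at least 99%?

11

Prior odds = (1/13)/(12/13) = 1/12.
Target odds = 0.99/0.01 = 99.
Need L³ ≥ 99 ÷ (1/12) = 1188.
10³ = 1000 < 1188 ≤ 1331 = 11³, so L = 11.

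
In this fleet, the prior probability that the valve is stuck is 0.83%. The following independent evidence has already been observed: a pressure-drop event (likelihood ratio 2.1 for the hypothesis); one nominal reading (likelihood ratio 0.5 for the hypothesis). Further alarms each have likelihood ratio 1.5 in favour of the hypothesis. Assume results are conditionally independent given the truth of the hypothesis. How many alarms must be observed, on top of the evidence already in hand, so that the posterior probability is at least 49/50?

22

Prior odds = 0.0083/0.9917 = 83/9917.
Combined Bayes factor of the evidence already in hand = 2.1 × 0.5 = 1.05.
Odds after that evidence = (83/9917) × 1.05 = 1743/198340.
Target odds = 0.98/0.02 = 49.
Need 1.5ⁿ ≥ 49 ÷ (1743/198340) = 1388380/249.
1.5²¹ ≈4987.89 falls short of 1388380/249 but 1.5²² ≈7481.83 reaches it, so n = 22.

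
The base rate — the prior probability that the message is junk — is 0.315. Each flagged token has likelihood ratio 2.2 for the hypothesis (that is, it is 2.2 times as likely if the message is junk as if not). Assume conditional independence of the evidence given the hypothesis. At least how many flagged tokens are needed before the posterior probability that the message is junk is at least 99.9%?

Prior odds = 0.315/0.685 = 63/137.
Likelihood ratio per flagged token = 2.2.
Target odds: 0.999 ÷ 0.001 = 999.
Require 2.2ⁿ ≥ 999 ÷ (63/137) = 15207/7.
2.2⁹ ≈1207.27 falls short of 15207/7 but 2.2¹⁰ ≈2655.99 reaches it, so n = 10.

10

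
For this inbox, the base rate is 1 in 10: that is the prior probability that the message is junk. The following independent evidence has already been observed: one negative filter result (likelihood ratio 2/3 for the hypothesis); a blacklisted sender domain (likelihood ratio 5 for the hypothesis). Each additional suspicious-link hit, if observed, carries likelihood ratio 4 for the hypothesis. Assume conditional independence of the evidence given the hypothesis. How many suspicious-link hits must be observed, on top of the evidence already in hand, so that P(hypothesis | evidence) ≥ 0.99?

Prior odds = 0.1/0.9 = 1/9.
Combined Bayes factor of the evidence already in hand = (2/3) × 5 = 10/3.
Odds after that evidence = (1/9) × 10/3 = 10/27.
Target odds = 0.99/0.01 = 99.
Need 4ⁿ ≥ 99 ÷ (10/27) = 267.3.
4⁴ = 256 falls short of 267.3 but 4⁵ = 1024 reaches it, so n = 5.

5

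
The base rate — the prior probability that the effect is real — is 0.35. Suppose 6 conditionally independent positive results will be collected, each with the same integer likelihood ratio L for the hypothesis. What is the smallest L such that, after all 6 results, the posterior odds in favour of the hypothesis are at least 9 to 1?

2

Prior odds = 0.35/0.65 = 7/13.
Target odds = 9.
Need L⁶ ≥ 9 ÷ (7/13) = 117/7.
1⁶ = 1 < 117/7 ≤ 64 = 2⁶, so L = 2.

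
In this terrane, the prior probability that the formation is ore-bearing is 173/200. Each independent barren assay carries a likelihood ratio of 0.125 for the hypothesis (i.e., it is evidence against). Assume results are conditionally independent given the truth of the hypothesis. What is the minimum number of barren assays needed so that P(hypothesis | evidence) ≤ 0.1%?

5

Prior odds = 0.865/0.135 = 173/27.
Likelihood ratio per barren assay = 0.125.
Target odds: 0.001 ÷ 0.999 = 1/999.
Require 0.125ⁿ ≤ 1/999 ÷ (173/27) = 1/6401.
0.125⁴ = 1/4096 is still above 1/6401 but 0.125⁵ = 1/32768 is at or below it, so n = 5.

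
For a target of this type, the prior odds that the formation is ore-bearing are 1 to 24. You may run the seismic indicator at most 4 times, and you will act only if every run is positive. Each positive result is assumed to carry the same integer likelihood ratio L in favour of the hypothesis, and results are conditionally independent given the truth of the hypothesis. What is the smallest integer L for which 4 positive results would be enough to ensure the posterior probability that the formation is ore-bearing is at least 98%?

Prior odds = 1/24.
Target odds = 0.98/0.02 = 49.
Need L⁴ ≥ 49 ÷ (1/24) = 1176.
5⁴ = 625 < 1176 ≤ 1296 = 6⁴, so L = 6.

6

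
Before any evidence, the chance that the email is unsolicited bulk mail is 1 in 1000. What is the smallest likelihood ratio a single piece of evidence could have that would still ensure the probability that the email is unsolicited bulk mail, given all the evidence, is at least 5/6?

Prior odds = 0.001/0.999 = 1/999.
Target odds = (5/6)/(1/6) = 5.
Required Bayes factor = 5 ÷ (1/999) = 4995.

4995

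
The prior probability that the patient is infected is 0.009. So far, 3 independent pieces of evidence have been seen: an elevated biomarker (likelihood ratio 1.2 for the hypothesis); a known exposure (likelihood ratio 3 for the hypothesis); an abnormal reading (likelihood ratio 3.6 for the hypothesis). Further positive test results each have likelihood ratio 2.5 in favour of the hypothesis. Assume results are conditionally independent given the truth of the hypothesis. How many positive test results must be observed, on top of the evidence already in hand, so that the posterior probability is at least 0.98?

Prior odds = 0.009/0.991 = 9/991.
Combined Bayes factor of the evidence already in hand = 1.2 × 3 × 3.6 = 12.96.
Odds after that evidence = (9/991) × 12.96 = 2916/24775.
Target odds = 0.98/0.02 = 49.
Need 2.5ⁿ ≥ 49 ÷ (2916/24775) = 1213975/2916.
2.5⁶ = 244.140625 falls short of 1213975/2916 but 2.5⁷ = 610.3515625 reaches it, so n = 7.

7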